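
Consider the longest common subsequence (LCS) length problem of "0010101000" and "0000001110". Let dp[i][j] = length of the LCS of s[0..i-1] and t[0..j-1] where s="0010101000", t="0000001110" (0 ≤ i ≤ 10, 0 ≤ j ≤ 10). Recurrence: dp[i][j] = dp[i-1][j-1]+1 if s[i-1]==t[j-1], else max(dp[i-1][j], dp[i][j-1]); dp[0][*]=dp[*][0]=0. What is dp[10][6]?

   ''  0  0  0  0  0  0  1  1  1  0
''  0  0  0  0  0  0  0  0  0  0  0
 0  0  1  1  1  1  1  1  1  1  1  1
 0  0  1  2  2  2  2  2  2  2  2  2
 1  0  1  2  2  2  2  2  3  3  3  3
 0  0  1  2  3  3  3  3  3  3  3  4
 1  0  1  2  3  3  3  3  4  4  4  4
 0  0  1  2  3  4  4  4  4  4  4  5
 1  0  1  2  3  4  4  4  5  5  5  5
 0  0  1  2  3  4  5  5  5  5  5  6
 0  0  1  2  3  4  5  6  6  6  6  6
 0  0  1  2  3  4  5  6  6  6  6  7

6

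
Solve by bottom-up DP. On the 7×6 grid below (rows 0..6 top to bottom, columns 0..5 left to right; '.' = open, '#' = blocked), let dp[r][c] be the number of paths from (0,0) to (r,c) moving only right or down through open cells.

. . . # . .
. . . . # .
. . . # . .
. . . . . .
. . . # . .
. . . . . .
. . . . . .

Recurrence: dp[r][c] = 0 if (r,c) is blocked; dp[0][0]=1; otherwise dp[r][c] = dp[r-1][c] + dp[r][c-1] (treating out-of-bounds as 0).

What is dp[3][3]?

10

r\c   0   1   2   3   4   5
  0   1   1   1   0   0   0
  1   1   2   3   3   0   0
  2   1   3   6   0   0   0
  3   1   4  10  10  10  10
  4   1   5  15   0  10  20
  5   1   6  21  21  31  51
  6   1   7  28  49  80 131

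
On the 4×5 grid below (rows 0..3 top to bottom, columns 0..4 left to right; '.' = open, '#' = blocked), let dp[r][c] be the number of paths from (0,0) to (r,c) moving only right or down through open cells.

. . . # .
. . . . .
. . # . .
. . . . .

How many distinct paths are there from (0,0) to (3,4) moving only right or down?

13

r\c   0   1   2   3   4
  0   1   1   1   0   0
  1   1   2   3   3   3
  2   1   3   0   3   6
  3   1   4   4   7  13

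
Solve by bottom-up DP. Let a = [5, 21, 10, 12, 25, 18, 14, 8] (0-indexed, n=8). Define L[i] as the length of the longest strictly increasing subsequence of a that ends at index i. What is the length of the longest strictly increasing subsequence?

   i    0    1    2    3    4    5    6    7
a[i]    5   21   10   12   25   18   14    8
L[i]    1    2    2    3    4    4    4    2

4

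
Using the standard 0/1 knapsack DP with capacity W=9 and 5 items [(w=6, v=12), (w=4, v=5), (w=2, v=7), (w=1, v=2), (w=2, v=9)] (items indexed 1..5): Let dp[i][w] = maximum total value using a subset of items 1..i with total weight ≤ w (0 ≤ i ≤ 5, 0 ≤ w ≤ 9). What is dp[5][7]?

i\w   0   1   2   3   4   5   6   7   8   9
  0   0   0   0   0   0   0   0   0   0   0
  1   0   0   0   0   0   0  12  12  12  12
  2   0   0   0   0   5   5  12  12  12  12
  3   0   0   7   7   7   7  12  12  19  19
  4   0   2   7   9   9   9  12  14  19  21
  5   0   2   9  11  16  18  18  18  21  23

18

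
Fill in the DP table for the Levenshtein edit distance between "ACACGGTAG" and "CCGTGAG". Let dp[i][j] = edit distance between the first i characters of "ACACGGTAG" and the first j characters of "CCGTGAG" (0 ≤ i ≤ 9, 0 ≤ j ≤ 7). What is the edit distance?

   ''  C  C  G  T  G  A  G
''  0  1  2  3  4  5  6  7
 A  1  1  2  3  4  5  5  6
 C  2  1  1  2  3  4  5  6
 A  3  2  2  2  3  4  4  5
 C  4  3  2  3  3  4  5  5
 G  5  4  3  2  3  3  4  5
 G  6  5  4  3  3  3  4  4
 T  7  6  5  4  3  4  4  5
 A  8  7  6  5  4  4  4  5
 G  9  8  7  6  5  4  5  4

4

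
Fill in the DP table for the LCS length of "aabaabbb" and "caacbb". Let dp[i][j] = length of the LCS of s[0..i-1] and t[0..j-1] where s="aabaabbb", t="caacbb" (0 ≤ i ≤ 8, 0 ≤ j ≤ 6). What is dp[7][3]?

2

   ''  c  a  a  c  b  b
''  0  0  0  0  0  0  0
 a  0  0  1  1  1  1  1
 a  0  0  1  2  2  2  2
 b  0  0  1  2  2  3  3
 a  0  0  1  2  2  3  3
 a  0  0  1  2  2  3  3
 b  0  0  1  2  2  3  4
 b  0  0  1  2  2  3  4
 b  0  0  1  2  2  3  4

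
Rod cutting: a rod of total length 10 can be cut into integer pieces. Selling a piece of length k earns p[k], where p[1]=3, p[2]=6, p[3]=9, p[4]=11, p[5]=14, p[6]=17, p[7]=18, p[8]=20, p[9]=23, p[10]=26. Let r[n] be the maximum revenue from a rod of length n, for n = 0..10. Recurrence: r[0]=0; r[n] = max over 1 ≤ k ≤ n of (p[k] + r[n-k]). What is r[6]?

18

   n    0    1    2    3    4    5    6    7    8    9   10
r[n]    0    3    6    9   12   15   18   21   24   27   30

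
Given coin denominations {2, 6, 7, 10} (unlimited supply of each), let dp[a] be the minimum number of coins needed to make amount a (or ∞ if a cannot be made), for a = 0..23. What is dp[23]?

 a  0  1  2  3  4  5  6  7  8  9 10 11 12 13 14 15 16 17 18 19 20 21 22 23
dp  0  -  1  -  2  -  1  1  2  2  1  3  2  2  2  3  2  2  3  3  2  3  3  3
(- denotes ∞ / unreachable)

3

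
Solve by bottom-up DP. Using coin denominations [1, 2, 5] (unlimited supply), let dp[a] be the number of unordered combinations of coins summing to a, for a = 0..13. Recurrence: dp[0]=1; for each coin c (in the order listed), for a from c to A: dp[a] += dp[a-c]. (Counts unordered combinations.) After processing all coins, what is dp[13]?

14

after  coin     0     1     2     3     4     5     6     7     8     9    10    11    12    13
          1     1     1     1     1     1     1     1     1     1     1     1     1     1     1
          2     1     1     2     2     3     3     4     4     5     5     6     6     7     7
          5     1     1     2     2     3     4     5     6     7     8    10    11    13    14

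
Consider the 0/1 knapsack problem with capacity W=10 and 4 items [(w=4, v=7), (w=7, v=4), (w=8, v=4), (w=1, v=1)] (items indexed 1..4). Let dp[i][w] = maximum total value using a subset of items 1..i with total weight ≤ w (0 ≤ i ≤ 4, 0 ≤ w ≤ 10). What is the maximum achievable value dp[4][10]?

8

i\w   0   1   2   3   4   5   6   7   8   9  10
  0   0   0   0   0   0   0   0   0   0   0   0
  1   0   0   0   0   7   7   7   7   7   7   7
  2   0   0   0   0   7   7   7   7   7   7   7
  3   0   0   0   0   7   7   7   7   7   7   7
  4   0   1   1   1   7   8   8   8   8   8   8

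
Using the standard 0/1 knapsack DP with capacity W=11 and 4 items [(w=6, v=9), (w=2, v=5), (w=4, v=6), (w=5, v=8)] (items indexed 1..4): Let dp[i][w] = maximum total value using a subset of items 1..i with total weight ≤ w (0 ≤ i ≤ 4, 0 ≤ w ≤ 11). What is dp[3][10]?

15

i\w   0   1   2   3   4   5   6   7   8   9  10  11
  0   0   0   0   0   0   0   0   0   0   0   0   0
  1   0   0   0   0   0   0   9   9   9   9   9   9
  2   0   0   5   5   5   5   9   9  14  14  14  14
  3   0   0   5   5   6   6  11  11  14  14  15  15
  4   0   0   5   5   6   8  11  13  14  14  15  19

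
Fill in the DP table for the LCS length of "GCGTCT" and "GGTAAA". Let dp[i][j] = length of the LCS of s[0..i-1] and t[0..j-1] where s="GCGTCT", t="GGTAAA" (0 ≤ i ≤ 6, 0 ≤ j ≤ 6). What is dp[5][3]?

3

   ''  G  G  T  A  A  A
''  0  0  0  0  0  0  0
 G  0  1  1  1  1  1  1
 C  0  1  1  1  1  1  1
 G  0  1  2  2  2  2  2
 T  0  1  2  3  3  3  3
 C  0  1  2  3  3  3  3
 T  0  1  2  3  3  3  3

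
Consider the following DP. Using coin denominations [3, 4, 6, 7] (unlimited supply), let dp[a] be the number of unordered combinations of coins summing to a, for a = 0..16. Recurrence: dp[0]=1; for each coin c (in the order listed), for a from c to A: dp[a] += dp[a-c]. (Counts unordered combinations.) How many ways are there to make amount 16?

6

after  coin     0     1     2     3     4     5     6     7     8     9    10    11    12    13    14    15    16
          3     1     0     0     1     0     0     1     0     0     1     0     0     1     0     0     1     0
          4     1     0     0     1     1     0     1     1     1     1     1     1     2     1     1     2     2
          6     1     0     0     1     1     0     2     1     1     2     2     1     4     2     2     4     4
          7     1     0     0     1     1     0     2     2     1     2     3     2     4     4     4     5     6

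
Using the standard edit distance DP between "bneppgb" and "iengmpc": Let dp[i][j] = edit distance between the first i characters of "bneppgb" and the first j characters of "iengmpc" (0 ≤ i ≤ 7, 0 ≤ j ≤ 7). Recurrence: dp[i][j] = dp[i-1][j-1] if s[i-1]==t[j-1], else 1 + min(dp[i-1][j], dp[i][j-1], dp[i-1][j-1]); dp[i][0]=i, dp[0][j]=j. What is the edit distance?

   ''  i  e  n  g  m  p  c
''  0  1  2  3  4  5  6  7
 b  1  1  2  3  4  5  6  7
 n  2  2  2  2  3  4  5  6
 e  3  3  2  3  3  4  5  6
 p  4  4  3  3  4  4  4  5
 p  5  5  4  4  4  5  4  5
 g  6  6  5  5  4  5  5  5
 b  7  7  6  6  5  5  6  6

6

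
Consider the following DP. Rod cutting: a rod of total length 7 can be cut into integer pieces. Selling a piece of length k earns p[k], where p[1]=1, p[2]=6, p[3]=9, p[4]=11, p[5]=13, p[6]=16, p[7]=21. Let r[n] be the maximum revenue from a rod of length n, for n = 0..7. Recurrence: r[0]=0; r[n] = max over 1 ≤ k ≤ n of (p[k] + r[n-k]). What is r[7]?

   n    0    1    2    3    4    5    6    7
r[n]    0    1    6    9   12   15   18   21

21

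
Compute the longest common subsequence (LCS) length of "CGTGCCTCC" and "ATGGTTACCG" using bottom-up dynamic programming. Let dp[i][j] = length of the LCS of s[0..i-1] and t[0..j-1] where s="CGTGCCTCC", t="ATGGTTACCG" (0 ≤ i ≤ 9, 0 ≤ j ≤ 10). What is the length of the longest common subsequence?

5

   ''  A  T  G  G  T  T  A  C  C  G
''  0  0  0  0  0  0  0  0  0  0  0
 C  0  0  0  0  0  0  0  0  1  1  1
 G  0  0  0  1  1  1  1  1  1  1  2
 T  0  0  1  1  1  2  2  2  2  2  2
 G  0  0  1  2  2  2  2  2  2  2  3
 C  0  0  1  2  2  2  2  2  3  3  3
 C  0  0  1  2  2  2  2  2  3  4  4
 T  0  0  1  2  2  3  3  3  3  4  4
 C  0  0  1  2  2  3  3  3  4  4  4
 C  0  0  1  2  2  3  3  3  4  5  5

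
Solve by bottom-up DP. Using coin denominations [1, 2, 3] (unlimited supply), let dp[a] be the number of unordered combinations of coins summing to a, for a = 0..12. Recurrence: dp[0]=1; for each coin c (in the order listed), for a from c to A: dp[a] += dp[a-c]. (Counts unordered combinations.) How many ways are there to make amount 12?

19

after  coin     0     1     2     3     4     5     6     7     8     9    10    11    12
          1     1     1     1     1     1     1     1     1     1     1     1     1     1
          2     1     1     2     2     3     3     4     4     5     5     6     6     7
          3     1     1     2     3     4     5     7     8    10    12    14    16    19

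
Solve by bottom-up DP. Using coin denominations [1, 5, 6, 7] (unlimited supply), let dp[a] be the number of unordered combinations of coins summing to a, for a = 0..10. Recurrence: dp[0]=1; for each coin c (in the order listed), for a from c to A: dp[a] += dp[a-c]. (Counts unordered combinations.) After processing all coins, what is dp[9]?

after  coin     0     1     2     3     4     5     6     7     8     9    10
          1     1     1     1     1     1     1     1     1     1     1     1
          5     1     1     1     1     1     2     2     2     2     2     3
          6     1     1     1     1     1     2     3     3     3     3     4
          7     1     1     1     1     1     2     3     4     4     4     5

4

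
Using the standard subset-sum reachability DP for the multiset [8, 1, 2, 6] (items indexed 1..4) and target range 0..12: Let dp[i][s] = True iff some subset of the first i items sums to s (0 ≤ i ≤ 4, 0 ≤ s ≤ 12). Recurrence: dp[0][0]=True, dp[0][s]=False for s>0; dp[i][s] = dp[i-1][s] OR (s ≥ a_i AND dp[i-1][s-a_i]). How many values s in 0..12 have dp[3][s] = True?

8

i\s   0   1   2   3   4   5   6   7   8   9  10  11  12
  0   T   F   F   F   F   F   F   F   F   F   F   F   F
  1   T   F   F   F   F   F   F   F   T   F   F   F   F
  2   T   T   F   F   F   F   F   F   T   T   F   F   F
  3   T   T   T   T   F   F   F   F   T   T   T   T   F
  4   T   T   T   T   F   F   T   T   T   T   T   T   F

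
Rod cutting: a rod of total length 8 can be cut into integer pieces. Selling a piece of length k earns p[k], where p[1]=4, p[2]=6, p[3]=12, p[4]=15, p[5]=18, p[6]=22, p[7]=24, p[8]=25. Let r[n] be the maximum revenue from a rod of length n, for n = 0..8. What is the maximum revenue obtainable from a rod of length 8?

   n    0    1    2    3    4    5    6    7    8
r[n]    0    4    8   12   16   20   24   28   32

32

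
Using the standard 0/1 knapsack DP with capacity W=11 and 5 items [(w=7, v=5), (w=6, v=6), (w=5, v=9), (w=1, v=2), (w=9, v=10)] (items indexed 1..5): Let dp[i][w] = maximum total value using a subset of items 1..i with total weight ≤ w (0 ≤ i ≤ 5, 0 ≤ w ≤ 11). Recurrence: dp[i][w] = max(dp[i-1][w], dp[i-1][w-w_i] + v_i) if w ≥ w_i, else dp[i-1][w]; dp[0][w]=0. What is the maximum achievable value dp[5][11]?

15

i\w   0   1   2   3   4   5   6   7   8   9  10  11
  0   0   0   0   0   0   0   0   0   0   0   0   0
  1   0   0   0   0   0   0   0   5   5   5   5   5
  2   0   0   0   0   0   0   6   6   6   6   6   6
  3   0   0   0   0   0   9   9   9   9   9   9  15
  4   0   2   2   2   2   9  11  11  11  11  11  15
  5   0   2   2   2   2   9  11  11  11  11  12  15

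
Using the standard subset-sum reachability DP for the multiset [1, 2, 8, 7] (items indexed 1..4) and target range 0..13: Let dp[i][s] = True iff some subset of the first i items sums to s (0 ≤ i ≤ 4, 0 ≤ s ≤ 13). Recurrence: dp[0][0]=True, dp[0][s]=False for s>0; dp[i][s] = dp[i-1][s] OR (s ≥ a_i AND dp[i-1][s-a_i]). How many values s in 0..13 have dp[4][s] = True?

9

i\s   0   1   2   3   4   5   6   7   8   9  10  11  12  13
  0   T   F   F   F   F   F   F   F   F   F   F   F   F   F
  1   T   T   F   F   F   F   F   F   F   F   F   F   F   F
  2   T   T   T   T   F   F   F   F   F   F   F   F   F   F
  3   T   T   T   T   F   F   F   F   T   T   T   T   F   F
  4   T   T   T   T   F   F   F   T   T   T   T   T   F   F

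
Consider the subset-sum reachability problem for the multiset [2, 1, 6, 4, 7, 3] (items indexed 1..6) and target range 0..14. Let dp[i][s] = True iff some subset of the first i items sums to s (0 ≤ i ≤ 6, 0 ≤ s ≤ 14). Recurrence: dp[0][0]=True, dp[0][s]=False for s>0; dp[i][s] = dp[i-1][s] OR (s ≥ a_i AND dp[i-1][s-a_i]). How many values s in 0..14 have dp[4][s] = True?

14

i\s   0   1   2   3   4   5   6   7   8   9  10  11  12  13  14
  0   T   F   F   F   F   F   F   F   F   F   F   F   F   F   F
  1   T   F   T   F   F   F   F   F   F   F   F   F   F   F   F
  2   T   T   T   T   F   F   F   F   F   F   F   F   F   F   F
  3   T   T   T   T   F   F   T   T   T   T   F   F   F   F   F
  4   T   T   T   T   T   T   T   T   T   T   T   T   T   T   F
  5   T   T   T   T   T   T   T   T   T   T   T   T   T   T   T
  6   T   T   T   T   T   T   T   T   T   T   T   T   T   T   T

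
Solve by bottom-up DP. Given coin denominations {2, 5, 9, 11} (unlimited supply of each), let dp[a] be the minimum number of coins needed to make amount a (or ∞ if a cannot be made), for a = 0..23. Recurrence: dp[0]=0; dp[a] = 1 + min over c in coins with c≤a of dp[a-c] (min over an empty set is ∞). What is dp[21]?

3

 a  0  1  2  3  4  5  6  7  8  9 10 11 12 13 14 15 16 17 18 19 20 21 22 23
dp  0  -  1  -  2  1  3  2  4  1  2  1  3  2  2  3  2  4  2  3  2  3  2  3
(- denotes ∞ / unreachable)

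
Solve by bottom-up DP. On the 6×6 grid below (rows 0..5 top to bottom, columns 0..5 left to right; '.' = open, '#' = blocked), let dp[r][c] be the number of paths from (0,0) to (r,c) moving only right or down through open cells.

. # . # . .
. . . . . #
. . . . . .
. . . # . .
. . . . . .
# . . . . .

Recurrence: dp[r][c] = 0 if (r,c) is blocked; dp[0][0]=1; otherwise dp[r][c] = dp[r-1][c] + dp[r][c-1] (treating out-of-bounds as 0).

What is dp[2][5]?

r\c   0   1   2   3   4   5
  0   1   0   0   0   0   0
  1   1   1   1   1   1   0
  2   1   2   3   4   5   5
  3   1   3   6   0   5  10
  4   1   4  10  10  15  25
  5   0   4  14  24  39  64

5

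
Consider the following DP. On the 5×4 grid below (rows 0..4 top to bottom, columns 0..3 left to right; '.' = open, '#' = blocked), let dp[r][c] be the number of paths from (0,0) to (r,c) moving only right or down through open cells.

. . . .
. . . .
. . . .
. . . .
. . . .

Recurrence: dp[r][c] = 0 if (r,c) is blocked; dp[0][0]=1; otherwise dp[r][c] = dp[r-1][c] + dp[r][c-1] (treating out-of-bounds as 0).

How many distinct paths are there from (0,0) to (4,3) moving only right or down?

35

r\c   0   1   2   3
  0   1   1   1   1
  1   1   2   3   4
  2   1   3   6  10
  3   1   4  10  20
  4   1   5  15  35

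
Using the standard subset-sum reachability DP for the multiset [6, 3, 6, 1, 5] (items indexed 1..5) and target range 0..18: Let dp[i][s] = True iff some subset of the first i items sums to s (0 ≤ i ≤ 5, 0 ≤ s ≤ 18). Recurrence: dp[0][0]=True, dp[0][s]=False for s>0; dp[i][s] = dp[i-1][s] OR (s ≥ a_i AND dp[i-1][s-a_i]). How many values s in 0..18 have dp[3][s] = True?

6

i\s   0   1   2   3   4   5   6   7   8   9  10  11  12  13  14  15  16  17  18
  0   T   F   F   F   F   F   F   F   F   F   F   F   F   F   F   F   F   F   F
  1   T   F   F   F   F   F   T   F   F   F   F   F   F   F   F   F   F   F   F
  2   T   F   F   T   F   F   T   F   F   T   F   F   F   F   F   F   F   F   F
  3   T   F   F   T   F   F   T   F   F   T   F   F   T   F   F   T   F   F   F
  4   T   T   F   T   T   F   T   T   F   T   T   F   T   T   F   T   T   F   F
  5   T   T   F   T   T   T   T   T   T   T   T   T   T   T   T   T   T   T   T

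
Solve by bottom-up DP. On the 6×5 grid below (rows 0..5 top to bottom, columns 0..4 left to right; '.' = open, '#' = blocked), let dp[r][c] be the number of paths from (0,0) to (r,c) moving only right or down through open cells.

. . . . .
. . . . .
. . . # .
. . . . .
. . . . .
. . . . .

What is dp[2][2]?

6

r\c   0   1   2   3   4
  0   1   1   1   1   1
  1   1   2   3   4   5
  2   1   3   6   0   5
  3   1   4  10  10  15
  4   1   5  15  25  40
  5   1   6  21  46  86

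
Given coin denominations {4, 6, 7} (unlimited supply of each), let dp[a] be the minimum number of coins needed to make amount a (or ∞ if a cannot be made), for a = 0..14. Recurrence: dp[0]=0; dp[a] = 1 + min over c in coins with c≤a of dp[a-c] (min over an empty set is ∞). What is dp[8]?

2

 a  0  1  2  3  4  5  6  7  8  9 10 11 12 13 14
dp  0  -  -  -  1  -  1  1  2  -  2  2  2  2  2
(- denotes ∞ / unreachable)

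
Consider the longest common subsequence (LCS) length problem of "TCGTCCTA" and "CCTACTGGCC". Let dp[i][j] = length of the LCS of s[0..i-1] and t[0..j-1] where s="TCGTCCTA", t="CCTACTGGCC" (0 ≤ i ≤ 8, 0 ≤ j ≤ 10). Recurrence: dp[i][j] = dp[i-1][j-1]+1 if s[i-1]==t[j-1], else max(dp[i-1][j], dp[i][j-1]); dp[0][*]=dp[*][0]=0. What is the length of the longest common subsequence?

   ''  C  C  T  A  C  T  G  G  C  C
''  0  0  0  0  0  0  0  0  0  0  0
 T  0  0  0  1  1  1  1  1  1  1  1
 C  0  1  1  1  1  2  2  2  2  2  2
 G  0  1  1  1  1  2  2  3  3  3  3
 T  0  1  1  2  2  2  3  3  3  3  3
 C  0  1  2  2  2  3  3  3  3  4  4
 C  0  1  2  2  2  3  3  3  3  4  5
 T  0  1  2  3  3  3  4  4  4  4  5
 A  0  1  2  3  4  4  4  4  4  4  5

5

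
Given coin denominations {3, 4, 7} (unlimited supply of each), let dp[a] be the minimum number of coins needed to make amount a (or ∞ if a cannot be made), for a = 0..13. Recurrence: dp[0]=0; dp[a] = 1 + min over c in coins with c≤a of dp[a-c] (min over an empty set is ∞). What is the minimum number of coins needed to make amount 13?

 a  0  1  2  3  4  5  6  7  8  9 10 11 12 13
dp  0  -  -  1  1  -  2  1  2  3  2  2  3  3
(- denotes ∞ / unreachable)

3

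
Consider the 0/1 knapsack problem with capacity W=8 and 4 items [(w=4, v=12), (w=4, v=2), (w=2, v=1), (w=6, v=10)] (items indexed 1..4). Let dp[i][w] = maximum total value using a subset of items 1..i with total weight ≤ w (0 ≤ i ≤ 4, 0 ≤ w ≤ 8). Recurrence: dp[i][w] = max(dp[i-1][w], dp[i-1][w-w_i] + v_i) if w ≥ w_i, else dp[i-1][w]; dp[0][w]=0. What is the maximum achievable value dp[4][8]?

i\w   0   1   2   3   4   5   6   7   8
  0   0   0   0   0   0   0   0   0   0
  1   0   0   0   0  12  12  12  12  12
  2   0   0   0   0  12  12  12  12  14
  3   0   0   1   1  12  12  13  13  14
  4   0   0   1   1  12  12  13  13  14

14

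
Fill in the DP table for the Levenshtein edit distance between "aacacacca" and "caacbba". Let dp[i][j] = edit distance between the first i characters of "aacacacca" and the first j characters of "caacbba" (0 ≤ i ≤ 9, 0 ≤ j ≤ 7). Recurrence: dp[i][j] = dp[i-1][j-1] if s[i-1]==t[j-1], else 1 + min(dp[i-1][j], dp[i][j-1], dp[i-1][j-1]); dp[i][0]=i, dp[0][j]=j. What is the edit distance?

   ''  c  a  a  c  b  b  a
''  0  1  2  3  4  5  6  7
 a  1  1  1  2  3  4  5  6
 a  2  2  1  1  2  3  4  5
 c  3  2  2  2  1  2  3  4
 a  4  3  2  2  2  2  3  3
 c  5  4  3  3  2  3  3  4
 a  6  5  4  3  3  3  4  3
 c  7  6  5  4  3  4  4  4
 c  8  7  6  5  4  4  5  5
 a  9  8  7  6  5  5  5  5

5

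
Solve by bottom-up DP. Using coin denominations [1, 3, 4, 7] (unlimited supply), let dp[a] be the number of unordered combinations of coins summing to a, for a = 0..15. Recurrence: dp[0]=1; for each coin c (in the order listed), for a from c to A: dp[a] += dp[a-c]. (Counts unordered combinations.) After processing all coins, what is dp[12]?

after  coin     0     1     2     3     4     5     6     7     8     9    10    11    12    13    14    15
          1     1     1     1     1     1     1     1     1     1     1     1     1     1     1     1     1
          3     1     1     1     2     2     2     3     3     3     4     4     4     5     5     5     6
          4     1     1     1     2     3     3     4     5     6     7     8     9    11    12    13    15
          7     1     1     1     2     3     3     4     6     7     8    10    12    14    16    19    22

14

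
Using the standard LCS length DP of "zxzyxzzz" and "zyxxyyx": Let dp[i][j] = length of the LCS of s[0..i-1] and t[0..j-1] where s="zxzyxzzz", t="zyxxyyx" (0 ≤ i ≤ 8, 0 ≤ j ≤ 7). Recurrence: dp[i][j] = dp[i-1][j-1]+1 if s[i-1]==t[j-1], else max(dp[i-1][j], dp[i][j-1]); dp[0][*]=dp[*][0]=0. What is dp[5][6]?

3

   ''  z  y  x  x  y  y  x
''  0  0  0  0  0  0  0  0
 z  0  1  1  1  1  1  1  1
 x  0  1  1  2  2  2  2  2
 z  0  1  1  2  2  2  2  2
 y  0  1  2  2  2  3  3  3
 x  0  1  2  3  3  3  3  4
 z  0  1  2  3  3  3  3  4
 z  0  1  2  3  3  3  3  4
 z  0  1  2  3  3  3  3  4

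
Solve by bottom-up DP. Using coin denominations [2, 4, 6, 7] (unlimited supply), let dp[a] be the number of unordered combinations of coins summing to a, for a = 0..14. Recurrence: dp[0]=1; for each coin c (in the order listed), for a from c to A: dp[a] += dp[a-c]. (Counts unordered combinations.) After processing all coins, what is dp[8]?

after  coin     0     1     2     3     4     5     6     7     8     9    10    11    12    13    14
          2     1     0     1     0     1     0     1     0     1     0     1     0     1     0     1
          4     1     0     1     0     2     0     2     0     3     0     3     0     4     0     4
          6     1     0     1     0     2     0     3     0     4     0     5     0     7     0     8
          7     1     0     1     0     2     0     3     1     4     1     5     2     7     3     9

4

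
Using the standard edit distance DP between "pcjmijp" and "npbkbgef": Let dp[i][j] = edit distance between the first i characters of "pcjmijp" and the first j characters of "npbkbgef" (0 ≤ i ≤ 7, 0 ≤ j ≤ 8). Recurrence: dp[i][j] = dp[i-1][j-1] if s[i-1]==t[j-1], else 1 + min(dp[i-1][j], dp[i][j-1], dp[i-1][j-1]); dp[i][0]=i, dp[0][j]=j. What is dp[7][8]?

7

   ''  n  p  b  k  b  g  e  f
''  0  1  2  3  4  5  6  7  8
 p  1  1  1  2  3  4  5  6  7
 c  2  2  2  2  3  4  5  6  7
 j  3  3  3  3  3  4  5  6  7
 m  4  4  4  4  4  4  5  6  7
 i  5  5  5  5  5  5  5  6  7
 j  6  6  6  6  6  6  6  6  7
 p  7  7  6  7  7  7  7  7  7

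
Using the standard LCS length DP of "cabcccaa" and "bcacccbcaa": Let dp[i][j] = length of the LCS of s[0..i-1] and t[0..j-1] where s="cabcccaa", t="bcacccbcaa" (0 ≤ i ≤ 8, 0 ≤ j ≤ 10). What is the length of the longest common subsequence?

7

   ''  b  c  a  c  c  c  b  c  a  a
''  0  0  0  0  0  0  0  0  0  0  0
 c  0  0  1  1  1  1  1  1  1  1  1
 a  0  0  1  2  2  2  2  2  2  2  2
 b  0  1  1  2  2  2  2  3  3  3  3
 c  0  1  2  2  3  3  3  3  4  4  4
 c  0  1  2  2  3  4  4  4  4  4  4
 c  0  1  2  2  3  4  5  5  5  5  5
 a  0  1  2  3  3  4  5  5  5  6  6
 a  0  1  2  3  3  4  5  5  5  6  7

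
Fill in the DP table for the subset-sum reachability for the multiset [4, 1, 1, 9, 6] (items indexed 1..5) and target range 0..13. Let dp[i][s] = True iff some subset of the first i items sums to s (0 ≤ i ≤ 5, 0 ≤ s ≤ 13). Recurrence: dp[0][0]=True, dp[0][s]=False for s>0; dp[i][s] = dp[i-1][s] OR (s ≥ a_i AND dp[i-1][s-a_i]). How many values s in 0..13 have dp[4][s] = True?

10

i\s   0   1   2   3   4   5   6   7   8   9  10  11  12  13
  0   T   F   F   F   F   F   F   F   F   F   F   F   F   F
  1   T   F   F   F   T   F   F   F   F   F   F   F   F   F
  2   T   T   F   F   T   T   F   F   F   F   F   F   F   F
  3   T   T   T   F   T   T   T   F   F   F   F   F   F   F
  4   T   T   T   F   T   T   T   F   F   T   T   T   F   T
  5   T   T   T   F   T   T   T   T   T   T   T   T   T   T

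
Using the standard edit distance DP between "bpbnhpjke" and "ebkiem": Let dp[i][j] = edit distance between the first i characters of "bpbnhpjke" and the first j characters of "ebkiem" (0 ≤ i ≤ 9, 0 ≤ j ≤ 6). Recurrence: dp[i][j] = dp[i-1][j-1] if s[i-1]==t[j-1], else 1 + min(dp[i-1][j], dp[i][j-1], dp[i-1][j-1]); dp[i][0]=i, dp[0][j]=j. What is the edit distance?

   ''  e  b  k  i  e  m
''  0  1  2  3  4  5  6
 b  1  1  1  2  3  4  5
 p  2  2  2  2  3  4  5
 b  3  3  2  3  3  4  5
 n  4  4  3  3  4  4  5
 h  5  5  4  4  4  5  5
 p  6  6  5  5  5  5  6
 j  7  7  6  6  6  6  6
 k  8  8  7  6  7  7  7
 e  9  8  8  7  7  7  8

8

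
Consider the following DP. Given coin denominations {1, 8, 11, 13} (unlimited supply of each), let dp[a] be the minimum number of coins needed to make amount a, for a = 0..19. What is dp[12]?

 a  0  1  2  3  4  5  6  7  8  9 10 11 12 13 14 15 16 17 18 19
dp  0  1  2  3  4  5  6  7  1  2  3  1  2  1  2  3  2  3  4  2

2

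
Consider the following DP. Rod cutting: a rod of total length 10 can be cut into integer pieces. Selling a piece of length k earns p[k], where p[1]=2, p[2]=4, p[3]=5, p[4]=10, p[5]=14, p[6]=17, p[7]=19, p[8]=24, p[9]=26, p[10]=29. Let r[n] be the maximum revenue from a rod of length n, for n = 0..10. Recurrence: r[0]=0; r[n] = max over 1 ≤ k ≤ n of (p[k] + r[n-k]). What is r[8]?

   n    0    1    2    3    4    5    6    7    8    9   10
r[n]    0    2    4    6   10   14   17   19   24   26   29

24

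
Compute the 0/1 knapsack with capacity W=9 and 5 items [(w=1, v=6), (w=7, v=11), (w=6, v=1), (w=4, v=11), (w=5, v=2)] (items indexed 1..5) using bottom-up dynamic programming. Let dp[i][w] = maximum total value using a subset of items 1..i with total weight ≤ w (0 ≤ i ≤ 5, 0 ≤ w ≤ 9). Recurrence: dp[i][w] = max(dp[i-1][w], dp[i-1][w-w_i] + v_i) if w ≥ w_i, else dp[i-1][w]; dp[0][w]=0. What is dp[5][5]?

17

i\w   0   1   2   3   4   5   6   7   8   9
  0   0   0   0   0   0   0   0   0   0   0
  1   0   6   6   6   6   6   6   6   6   6
  2   0   6   6   6   6   6   6  11  17  17
  3   0   6   6   6   6   6   6  11  17  17
  4   0   6   6   6  11  17  17  17  17  17
  5   0   6   6   6  11  17  17  17  17  17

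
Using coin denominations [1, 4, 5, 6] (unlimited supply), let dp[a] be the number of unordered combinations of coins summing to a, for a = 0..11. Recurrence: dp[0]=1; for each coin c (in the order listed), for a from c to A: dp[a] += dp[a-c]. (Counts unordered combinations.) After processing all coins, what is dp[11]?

after  coin     0     1     2     3     4     5     6     7     8     9    10    11
          1     1     1     1     1     1     1     1     1     1     1     1     1
          4     1     1     1     1     2     2     2     2     3     3     3     3
          5     1     1     1     1     2     3     3     3     4     5     6     6
          6     1     1     1     1     2     3     4     4     5     6     8     9

9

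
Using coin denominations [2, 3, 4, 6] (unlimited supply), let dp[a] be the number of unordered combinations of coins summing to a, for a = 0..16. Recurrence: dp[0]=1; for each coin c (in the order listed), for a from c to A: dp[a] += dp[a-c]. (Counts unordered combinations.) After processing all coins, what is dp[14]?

13

after  coin     0     1     2     3     4     5     6     7     8     9    10    11    12    13    14    15    16
          2     1     0     1     0     1     0     1     0     1     0     1     0     1     0     1     0     1
          3     1     0     1     1     1     1     2     1     2     2     2     2     3     2     3     3     3
          4     1     0     1     1     2     1     3     2     4     3     5     4     7     5     8     7    10
          6     1     0     1     1     2     1     4     2     5     4     7     5    11     7    13    11    17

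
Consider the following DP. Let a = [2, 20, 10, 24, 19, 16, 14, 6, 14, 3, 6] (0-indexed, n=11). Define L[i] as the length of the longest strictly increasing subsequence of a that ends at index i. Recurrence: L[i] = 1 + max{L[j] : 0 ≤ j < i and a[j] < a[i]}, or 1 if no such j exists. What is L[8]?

3

   i    0    1    2    3    4    5    6    7    8    9   10
a[i]    2   20   10   24   19   16   14    6   14    3    6
L[i]    1    2    2    3    3    3    3    2    3    2    3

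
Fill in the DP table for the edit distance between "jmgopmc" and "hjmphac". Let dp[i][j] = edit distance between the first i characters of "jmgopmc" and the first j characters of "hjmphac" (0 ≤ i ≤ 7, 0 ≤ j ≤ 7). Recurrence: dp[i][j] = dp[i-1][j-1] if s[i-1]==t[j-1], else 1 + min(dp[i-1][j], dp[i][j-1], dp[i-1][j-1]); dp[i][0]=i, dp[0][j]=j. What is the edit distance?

   ''  h  j  m  p  h  a  c
''  0  1  2  3  4  5  6  7
 j  1  1  1  2  3  4  5  6
 m  2  2  2  1  2  3  4  5
 g  3  3  3  2  2  3  4  5
 o  4  4  4  3  3  3  4  5
 p  5  5  5  4  3  4  4  5
 m  6  6  6  5  4  4  5  5
 c  7  7  7  6  5  5  5  5

5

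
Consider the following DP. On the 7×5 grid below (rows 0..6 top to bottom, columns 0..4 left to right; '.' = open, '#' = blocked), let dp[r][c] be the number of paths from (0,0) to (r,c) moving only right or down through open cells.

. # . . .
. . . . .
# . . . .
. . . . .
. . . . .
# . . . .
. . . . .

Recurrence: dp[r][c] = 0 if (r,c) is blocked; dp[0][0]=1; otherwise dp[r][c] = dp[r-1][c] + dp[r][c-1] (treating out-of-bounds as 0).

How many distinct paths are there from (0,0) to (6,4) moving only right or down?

56

r\c   0   1   2   3   4
  0   1   0   0   0   0
  1   1   1   1   1   1
  2   0   1   2   3   4
  3   0   1   3   6  10
  4   0   1   4  10  20
  5   0   1   5  15  35
  6   0   1   6  21  56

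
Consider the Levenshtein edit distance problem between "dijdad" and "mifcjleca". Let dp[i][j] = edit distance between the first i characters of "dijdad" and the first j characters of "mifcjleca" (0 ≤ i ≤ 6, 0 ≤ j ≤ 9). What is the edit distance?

7

   ''  m  i  f  c  j  l  e  c  a
''  0  1  2  3  4  5  6  7  8  9
 d  1  1  2  3  4  5  6  7  8  9
 i  2  2  1  2  3  4  5  6  7  8
 j  3  3  2  2  3  3  4  5  6  7
 d  4  4  3  3  3  4  4  5  6  7
 a  5  5  4  4  4  4  5  5  6  6
 d  6  6  5  5  5  5  5  6  6  7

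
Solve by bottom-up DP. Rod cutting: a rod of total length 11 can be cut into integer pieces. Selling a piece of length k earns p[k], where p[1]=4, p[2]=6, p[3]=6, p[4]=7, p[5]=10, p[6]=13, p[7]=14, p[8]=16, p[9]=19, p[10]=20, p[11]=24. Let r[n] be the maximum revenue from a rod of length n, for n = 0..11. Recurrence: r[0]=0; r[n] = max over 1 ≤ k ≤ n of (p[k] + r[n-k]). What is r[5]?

   n    0    1    2    3    4    5    6    7    8    9   10   11
r[n]    0    4    8   12   16   20   24   28   32   36   40   44

20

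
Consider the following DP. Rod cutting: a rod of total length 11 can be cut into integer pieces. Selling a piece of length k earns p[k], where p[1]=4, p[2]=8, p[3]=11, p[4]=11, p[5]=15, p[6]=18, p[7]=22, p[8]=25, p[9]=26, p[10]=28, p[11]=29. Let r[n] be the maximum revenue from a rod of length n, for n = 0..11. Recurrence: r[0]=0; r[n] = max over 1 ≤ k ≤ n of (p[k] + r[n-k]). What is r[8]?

32

   n    0    1    2    3    4    5    6    7    8    9   10   11
r[n]    0    4    8   12   16   20   24   28   32   36   40   44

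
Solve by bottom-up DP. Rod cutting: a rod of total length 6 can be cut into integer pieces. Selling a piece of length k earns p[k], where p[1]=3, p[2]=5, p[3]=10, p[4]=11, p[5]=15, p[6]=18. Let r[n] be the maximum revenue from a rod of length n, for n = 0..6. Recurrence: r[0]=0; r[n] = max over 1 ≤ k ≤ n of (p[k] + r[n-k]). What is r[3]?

   n    0    1    2    3    4    5    6
r[n]    0    3    6   10   13   16   20

10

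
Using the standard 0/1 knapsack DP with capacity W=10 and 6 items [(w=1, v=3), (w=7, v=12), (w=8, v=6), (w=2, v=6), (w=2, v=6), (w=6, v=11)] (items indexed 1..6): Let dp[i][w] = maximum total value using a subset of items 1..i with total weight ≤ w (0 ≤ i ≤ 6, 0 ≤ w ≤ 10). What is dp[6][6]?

i\w   0   1   2   3   4   5   6   7   8   9  10
  0   0   0   0   0   0   0   0   0   0   0   0
  1   0   3   3   3   3   3   3   3   3   3   3
  2   0   3   3   3   3   3   3  12  15  15  15
  3   0   3   3   3   3   3   3  12  15  15  15
  4   0   3   6   9   9   9   9  12  15  18  21
  5   0   3   6   9  12  15  15  15  15  18  21
  6   0   3   6   9  12  15  15  15  17  20  23

15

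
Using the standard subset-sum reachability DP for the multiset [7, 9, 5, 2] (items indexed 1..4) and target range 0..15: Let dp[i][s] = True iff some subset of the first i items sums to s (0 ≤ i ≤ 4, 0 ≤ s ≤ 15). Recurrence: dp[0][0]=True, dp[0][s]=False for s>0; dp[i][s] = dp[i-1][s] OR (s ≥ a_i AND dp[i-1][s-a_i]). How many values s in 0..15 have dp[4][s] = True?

i\s   0   1   2   3   4   5   6   7   8   9  10  11  12  13  14  15
  0   T   F   F   F   F   F   F   F   F   F   F   F   F   F   F   F
  1   T   F   F   F   F   F   F   T   F   F   F   F   F   F   F   F
  2   T   F   F   F   F   F   F   T   F   T   F   F   F   F   F   F
  3   T   F   F   F   F   T   F   T   F   T   F   F   T   F   T   F
  4   T   F   T   F   F   T   F   T   F   T   F   T   T   F   T   F

8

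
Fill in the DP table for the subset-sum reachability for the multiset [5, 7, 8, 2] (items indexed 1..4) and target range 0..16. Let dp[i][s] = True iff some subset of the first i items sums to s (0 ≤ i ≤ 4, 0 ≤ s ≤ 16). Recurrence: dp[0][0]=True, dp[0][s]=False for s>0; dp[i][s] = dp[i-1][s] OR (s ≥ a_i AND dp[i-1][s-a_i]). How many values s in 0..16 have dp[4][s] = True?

i\s   0   1   2   3   4   5   6   7   8   9  10  11  12  13  14  15  16
  0   T   F   F   F   F   F   F   F   F   F   F   F   F   F   F   F   F
  1   T   F   F   F   F   T   F   F   F   F   F   F   F   F   F   F   F
  2   T   F   F   F   F   T   F   T   F   F   F   F   T   F   F   F   F
  3   T   F   F   F   F   T   F   T   T   F   F   F   T   T   F   T   F
  4   T   F   T   F   F   T   F   T   T   T   T   F   T   T   T   T   F

11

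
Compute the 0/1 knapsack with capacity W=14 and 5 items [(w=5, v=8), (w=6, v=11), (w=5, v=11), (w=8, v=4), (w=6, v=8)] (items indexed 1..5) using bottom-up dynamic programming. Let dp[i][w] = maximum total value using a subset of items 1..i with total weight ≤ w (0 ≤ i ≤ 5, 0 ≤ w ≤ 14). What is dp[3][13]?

i\w   0   1   2   3   4   5   6   7   8   9  10  11  12  13  14
  0   0   0   0   0   0   0   0   0   0   0   0   0   0   0   0
  1   0   0   0   0   0   8   8   8   8   8   8   8   8   8   8
  2   0   0   0   0   0   8  11  11  11  11  11  19  19  19  19
  3   0   0   0   0   0  11  11  11  11  11  19  22  22  22  22
  4   0   0   0   0   0  11  11  11  11  11  19  22  22  22  22
  5   0   0   0   0   0  11  11  11  11  11  19  22  22  22  22

22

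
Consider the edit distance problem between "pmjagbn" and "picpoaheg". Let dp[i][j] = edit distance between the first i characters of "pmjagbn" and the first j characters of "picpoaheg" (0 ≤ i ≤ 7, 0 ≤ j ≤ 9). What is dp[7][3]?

   ''  p  i  c  p  o  a  h  e  g
''  0  1  2  3  4  5  6  7  8  9
 p  1  0  1  2  3  4  5  6  7  8
 m  2  1  1  2  3  4  5  6  7  8
 j  3  2  2  2  3  4  5  6  7  8
 a  4  3  3  3  3  4  4  5  6  7
 g  5  4  4  4  4  4  5  5  6  6
 b  6  5  5  5  5  5  5  6  6  7
 n  7  6  6  6  6  6  6  6  7  7

6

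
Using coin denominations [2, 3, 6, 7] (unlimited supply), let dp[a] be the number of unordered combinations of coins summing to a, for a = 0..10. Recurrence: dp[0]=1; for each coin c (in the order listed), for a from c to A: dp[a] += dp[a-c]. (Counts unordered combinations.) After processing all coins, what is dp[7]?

after  coin     0     1     2     3     4     5     6     7     8     9    10
          2     1     0     1     0     1     0     1     0     1     0     1
          3     1     0     1     1     1     1     2     1     2     2     2
          6     1     0     1     1     1     1     3     1     3     3     3
          7     1     0     1     1     1     1     3     2     3     4     4

2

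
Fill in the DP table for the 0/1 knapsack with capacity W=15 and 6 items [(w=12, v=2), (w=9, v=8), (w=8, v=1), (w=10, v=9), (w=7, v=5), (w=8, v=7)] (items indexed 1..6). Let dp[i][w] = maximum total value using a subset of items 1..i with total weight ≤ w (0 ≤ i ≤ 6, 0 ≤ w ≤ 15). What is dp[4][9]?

8

i\w   0   1   2   3   4   5   6   7   8   9  10  11  12  13  14  15
  0   0   0   0   0   0   0   0   0   0   0   0   0   0   0   0   0
  1   0   0   0   0   0   0   0   0   0   0   0   0   2   2   2   2
  2   0   0   0   0   0   0   0   0   0   8   8   8   8   8   8   8
  3   0   0   0   0   0   0   0   0   1   8   8   8   8   8   8   8
  4   0   0   0   0   0   0   0   0   1   8   9   9   9   9   9   9
  5   0   0   0   0   0   0   0   5   5   8   9   9   9   9   9   9
  6   0   0   0   0   0   0   0   5   7   8   9   9   9   9   9  12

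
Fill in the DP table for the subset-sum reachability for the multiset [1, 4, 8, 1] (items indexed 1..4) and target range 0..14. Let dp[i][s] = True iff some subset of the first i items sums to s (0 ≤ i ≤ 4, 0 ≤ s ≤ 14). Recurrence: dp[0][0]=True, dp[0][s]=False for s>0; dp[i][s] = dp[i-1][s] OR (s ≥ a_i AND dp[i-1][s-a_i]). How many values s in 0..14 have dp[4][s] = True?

12

i\s   0   1   2   3   4   5   6   7   8   9  10  11  12  13  14
  0   T   F   F   F   F   F   F   F   F   F   F   F   F   F   F
  1   T   T   F   F   F   F   F   F   F   F   F   F   F   F   F
  2   T   T   F   F   T   T   F   F   F   F   F   F   F   F   F
  3   T   T   F   F   T   T   F   F   T   T   F   F   T   T   F
  4   T   T   T   F   T   T   T   F   T   T   T   F   T   T   T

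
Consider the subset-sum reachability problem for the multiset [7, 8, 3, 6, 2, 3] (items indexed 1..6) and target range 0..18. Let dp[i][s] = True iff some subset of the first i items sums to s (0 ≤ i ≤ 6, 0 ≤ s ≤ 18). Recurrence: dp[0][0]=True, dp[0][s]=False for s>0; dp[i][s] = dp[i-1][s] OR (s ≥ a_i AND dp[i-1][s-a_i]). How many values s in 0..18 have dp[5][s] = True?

17

i\s   0   1   2   3   4   5   6   7   8   9  10  11  12  13  14  15  16  17  18
  0   T   F   F   F   F   F   F   F   F   F   F   F   F   F   F   F   F   F   F
  1   T   F   F   F   F   F   F   T   F   F   F   F   F   F   F   F   F   F   F
  2   T   F   F   F   F   F   F   T   T   F   F   F   F   F   F   T   F   F   F
  3   T   F   F   T   F   F   F   T   T   F   T   T   F   F   F   T   F   F   T
  4   T   F   F   T   F   F   T   T   T   T   T   T   F   T   T   T   T   T   T
  5   T   F   T   T   F   T   T   T   T   T   T   T   T   T   T   T   T   T   T
  6   T   F   T   T   F   T   T   T   T   T   T   T   T   T   T   T   T   T   T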